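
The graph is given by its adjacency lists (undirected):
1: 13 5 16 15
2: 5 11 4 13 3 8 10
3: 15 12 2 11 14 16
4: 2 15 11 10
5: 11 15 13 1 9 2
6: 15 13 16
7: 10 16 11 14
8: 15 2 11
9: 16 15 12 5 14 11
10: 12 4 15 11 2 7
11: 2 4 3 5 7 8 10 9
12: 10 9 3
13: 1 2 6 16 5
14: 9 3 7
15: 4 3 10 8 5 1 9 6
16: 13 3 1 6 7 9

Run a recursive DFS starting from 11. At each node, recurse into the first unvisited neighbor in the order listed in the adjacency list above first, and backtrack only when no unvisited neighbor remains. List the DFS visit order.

Visit 11
11 → 2
2 → 5
5 → 15
15 → 4
4 → 10
10 → 12
12 → 9
9 → 16
16 → 13
13 → 1
13 → 6
16 → 3
3 → 14
14 → 7
15 → 8

11 -> 2 -> 5 -> 15 -> 4 -> 10 -> 12 -> 9 -> 16 -> 13 -> 1 -> 6 -> 3 -> 14 -> 7 -> 8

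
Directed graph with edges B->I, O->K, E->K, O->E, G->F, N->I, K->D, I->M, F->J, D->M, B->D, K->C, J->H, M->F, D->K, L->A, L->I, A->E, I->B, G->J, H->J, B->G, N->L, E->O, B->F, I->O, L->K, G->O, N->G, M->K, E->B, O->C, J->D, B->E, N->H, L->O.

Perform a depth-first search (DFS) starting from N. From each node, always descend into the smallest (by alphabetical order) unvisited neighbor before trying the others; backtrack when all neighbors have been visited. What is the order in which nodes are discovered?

N, G, F, J, D, K, C, M, H, O, E, B, I, L, A

Visit N
N → G
G → F
F → J
J → D
D → K
K → C
D → M
J → H
G → O
O → E
E → B
B → I
N → L
L → A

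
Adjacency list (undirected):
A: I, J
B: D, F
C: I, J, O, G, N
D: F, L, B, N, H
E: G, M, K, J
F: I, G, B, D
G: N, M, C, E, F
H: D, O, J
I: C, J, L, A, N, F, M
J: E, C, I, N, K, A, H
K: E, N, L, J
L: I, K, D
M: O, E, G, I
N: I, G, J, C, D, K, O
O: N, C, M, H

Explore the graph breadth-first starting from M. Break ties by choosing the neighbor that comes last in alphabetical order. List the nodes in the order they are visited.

M → O → I → G → E → N → H → C → L → J → F → A → K → D → B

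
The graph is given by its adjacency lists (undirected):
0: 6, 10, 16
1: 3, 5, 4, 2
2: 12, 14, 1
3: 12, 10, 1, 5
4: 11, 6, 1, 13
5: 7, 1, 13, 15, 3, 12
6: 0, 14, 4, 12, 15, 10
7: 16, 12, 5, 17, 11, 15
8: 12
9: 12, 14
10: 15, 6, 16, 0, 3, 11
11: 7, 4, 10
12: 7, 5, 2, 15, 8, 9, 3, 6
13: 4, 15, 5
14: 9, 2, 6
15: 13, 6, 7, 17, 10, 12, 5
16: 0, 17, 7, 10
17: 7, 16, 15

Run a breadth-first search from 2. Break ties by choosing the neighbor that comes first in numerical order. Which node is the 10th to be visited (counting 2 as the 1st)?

8

Visit 2; enqueue 1, 12, 14 → queue [1, 12, 14]
Visit 1; enqueue 3, 4, 5 → queue [12, 14, 3, 4, 5]
Visit 12; enqueue 6, 7, 8, 9, 15 → queue [14, 3, 4, 5, 6, 7, 8, 9, 15]
Visit 14 → queue [3, 4, 5, 6, 7, 8, 9, 15]
Visit 3; enqueue 10 → queue [4, 5, 6, 7, 8, 9, 15, 10]
Visit 4; enqueue 11, 13 → queue [5, 6, 7, 8, 9, 15, 10, 11, 13]
Visit 5 → queue [6, 7, 8, 9, 15, 10, 11, 13]
Visit 6; enqueue 0 → queue [7, 8, 9, 15, 10, 11, 13, 0]
Visit 7; enqueue 16, 17 → queue [8, 9, 15, 10, 11, 13, 0, 16, 17]
Visit 8 → queue [9, 15, 10, 11, 13, 0, 16, 17]
Visit 9 → queue [15, 10, 11, 13, 0, 16, 17]
Visit 15 → queue [10, 11, 13, 0, 16, 17]
Visit 10 → queue [11, 13, 0, 16, 17]
Visit 11 → queue [13, 0, 16, 17]
Visit 13 → queue [0, 16, 17]
Visit 0 → queue [16, 17]
Visit 16 → queue [17]
Visit 17 → queue []

Visit order: 2, 1, 12, 14, 3, 4, 5, 6, 7, 8, 9, 15, 10, 11, 13, 0, 16, 17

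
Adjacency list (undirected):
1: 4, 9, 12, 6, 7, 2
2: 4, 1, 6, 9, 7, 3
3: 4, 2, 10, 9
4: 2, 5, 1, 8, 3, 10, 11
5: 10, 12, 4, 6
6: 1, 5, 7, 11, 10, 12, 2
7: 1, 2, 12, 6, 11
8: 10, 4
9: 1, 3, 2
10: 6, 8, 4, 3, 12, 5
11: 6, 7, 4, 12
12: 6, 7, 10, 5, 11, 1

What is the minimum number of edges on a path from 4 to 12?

Level 0: 4
Level 1: 1, 2, 3, 5, 8, 10, 11
Level 2: 6, 7, 9, 12
12 first appears at level 2.

2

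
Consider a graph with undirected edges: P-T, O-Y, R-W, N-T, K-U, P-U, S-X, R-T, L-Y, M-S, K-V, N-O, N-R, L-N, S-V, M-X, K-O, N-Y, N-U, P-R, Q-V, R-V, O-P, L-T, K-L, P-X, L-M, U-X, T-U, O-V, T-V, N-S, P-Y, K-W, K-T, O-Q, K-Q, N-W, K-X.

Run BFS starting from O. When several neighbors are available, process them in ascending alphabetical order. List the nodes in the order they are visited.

O -> K -> N -> P -> Q -> V -> Y -> L -> T -> U -> W -> X -> R -> S -> M

Visit O; enqueue K, N, P, Q, V, Y → queue [K, N, P, Q, V, Y]
Visit K; enqueue L, T, U, W, X → queue [N, P, Q, V, Y, L, T, U, W, X]
Visit N; enqueue R, S → queue [P, Q, V, Y, L, T, U, W, X, R, S]
Visit P → queue [Q, V, Y, L, T, U, W, X, R, S]
Visit Q → queue [V, Y, L, T, U, W, X, R, S]
Visit V → queue [Y, L, T, U, W, X, R, S]
Visit Y → queue [L, T, U, W, X, R, S]
Visit L; enqueue M → queue [T, U, W, X, R, S, M]
Visit T → queue [U, W, X, R, S, M]
Visit U → queue [W, X, R, S, M]
Visit W → queue [X, R, S, M]
Visit X → queue [R, S, M]
Visit R → queue [S, M]
Visit S → queue [M]
Visit M → queue []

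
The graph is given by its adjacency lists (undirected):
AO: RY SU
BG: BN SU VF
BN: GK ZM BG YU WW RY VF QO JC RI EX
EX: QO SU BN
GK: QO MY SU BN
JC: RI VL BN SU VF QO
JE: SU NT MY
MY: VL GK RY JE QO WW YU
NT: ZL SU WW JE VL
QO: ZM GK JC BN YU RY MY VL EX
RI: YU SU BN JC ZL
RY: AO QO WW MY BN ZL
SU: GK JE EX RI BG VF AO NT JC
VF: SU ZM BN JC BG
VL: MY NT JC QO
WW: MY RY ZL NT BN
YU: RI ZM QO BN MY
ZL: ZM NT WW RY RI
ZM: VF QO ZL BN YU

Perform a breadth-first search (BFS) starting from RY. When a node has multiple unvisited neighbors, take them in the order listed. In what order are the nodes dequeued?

RY, AO, QO, WW, MY, BN, ZL, SU, ZM, GK, JC, YU, VL, EX, NT, JE, BG, VF, RI

Visit RY; enqueue AO, QO, WW, MY, BN, ZL → queue [AO, QO, WW, MY, BN, ZL]
Visit AO; enqueue SU → queue [QO, WW, MY, BN, ZL, SU]
Visit QO; enqueue ZM, GK, JC, YU, VL, EX → queue [WW, MY, BN, ZL, SU, ZM, GK, JC, YU, VL, EX]
Visit WW; enqueue NT → queue [MY, BN, ZL, SU, ZM, GK, JC, YU, VL, EX, NT]
Visit MY; enqueue JE → queue [BN, ZL, SU, ZM, GK, JC, YU, VL, EX, NT, JE]
Visit BN; enqueue BG, VF, RI → queue [ZL, SU, ZM, GK, JC, YU, VL, EX, NT, JE, BG, VF, RI]
Visit ZL → queue [SU, ZM, GK, JC, YU, VL, EX, NT, JE, BG, VF, RI]
Visit SU → queue [ZM, GK, JC, YU, VL, EX, NT, JE, BG, VF, RI]
Visit ZM → queue [GK, JC, YU, VL, EX, NT, JE, BG, VF, RI]
Visit GK → queue [JC, YU, VL, EX, NT, JE, BG, VF, RI]
Visit JC → queue [YU, VL, EX, NT, JE, BG, VF, RI]
Visit YU → queue [VL, EX, NT, JE, BG, VF, RI]
Visit VL → queue [EX, NT, JE, BG, VF, RI]
Visit EX → queue [NT, JE, BG, VF, RI]
Visit NT → queue [JE, BG, VF, RI]
Visit JE → queue [BG, VF, RI]
Visit BG → queue [VF, RI]
Visit VF → queue [RI]
Visit RI → queue []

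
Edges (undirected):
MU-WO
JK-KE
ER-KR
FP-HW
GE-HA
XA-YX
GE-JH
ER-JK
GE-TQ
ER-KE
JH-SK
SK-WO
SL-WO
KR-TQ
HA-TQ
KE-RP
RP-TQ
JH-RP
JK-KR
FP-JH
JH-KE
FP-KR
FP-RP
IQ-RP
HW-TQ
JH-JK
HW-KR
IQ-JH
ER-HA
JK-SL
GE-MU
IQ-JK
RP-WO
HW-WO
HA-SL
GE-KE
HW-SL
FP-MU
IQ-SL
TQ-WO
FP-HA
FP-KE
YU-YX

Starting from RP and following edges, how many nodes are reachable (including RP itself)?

16

BFS from RP visits: RP, WO, TQ, KE, JH, IQ, FP, SL, SK, MU, HW, KR, HA, GE, JK, ER
Reachable nodes: 16 of 19 total.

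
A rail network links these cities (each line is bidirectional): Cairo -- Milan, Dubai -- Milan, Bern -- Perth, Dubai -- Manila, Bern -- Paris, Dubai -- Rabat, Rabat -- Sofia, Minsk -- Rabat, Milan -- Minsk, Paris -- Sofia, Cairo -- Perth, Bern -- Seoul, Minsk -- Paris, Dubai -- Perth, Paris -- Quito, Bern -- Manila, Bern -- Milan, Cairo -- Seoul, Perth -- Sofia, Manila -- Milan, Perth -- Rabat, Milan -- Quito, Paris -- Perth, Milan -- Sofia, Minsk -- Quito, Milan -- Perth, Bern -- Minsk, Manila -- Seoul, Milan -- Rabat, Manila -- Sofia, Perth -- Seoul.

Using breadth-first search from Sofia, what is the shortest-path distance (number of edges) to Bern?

2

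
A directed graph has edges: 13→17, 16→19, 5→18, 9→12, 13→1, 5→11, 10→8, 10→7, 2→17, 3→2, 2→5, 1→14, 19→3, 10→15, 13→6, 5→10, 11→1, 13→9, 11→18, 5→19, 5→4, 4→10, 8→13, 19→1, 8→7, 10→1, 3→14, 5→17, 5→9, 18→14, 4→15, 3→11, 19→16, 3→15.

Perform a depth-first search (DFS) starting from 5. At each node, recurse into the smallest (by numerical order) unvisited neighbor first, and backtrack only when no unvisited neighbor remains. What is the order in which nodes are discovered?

Visit 5
5 → 4
4 → 10
10 → 1
1 → 14
10 → 7
10 → 8
8 → 13
13 → 6
13 → 9
9 → 12
13 → 17
10 → 15
5 → 11
11 → 18
5 → 19
19 → 3
3 → 2
19 → 16

5, 4, 10, 1, 14, 7, 8, 13, 6, 9, 12, 17, 15, 11, 18, 19, 3, 2, 16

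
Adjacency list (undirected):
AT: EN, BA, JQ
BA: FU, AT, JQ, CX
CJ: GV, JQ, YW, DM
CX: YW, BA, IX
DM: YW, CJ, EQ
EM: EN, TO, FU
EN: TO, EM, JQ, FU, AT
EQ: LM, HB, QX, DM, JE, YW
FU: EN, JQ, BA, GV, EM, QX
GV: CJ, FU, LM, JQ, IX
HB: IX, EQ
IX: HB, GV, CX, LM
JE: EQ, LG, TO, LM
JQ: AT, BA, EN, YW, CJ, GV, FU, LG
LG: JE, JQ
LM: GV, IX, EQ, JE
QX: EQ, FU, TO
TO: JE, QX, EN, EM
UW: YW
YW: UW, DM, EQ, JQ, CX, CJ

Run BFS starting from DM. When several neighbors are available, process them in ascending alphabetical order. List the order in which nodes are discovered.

Visit DM; enqueue CJ, EQ, YW → queue [CJ, EQ, YW]
Visit CJ; enqueue GV, JQ → queue [EQ, YW, GV, JQ]
Visit EQ; enqueue HB, JE, LM, QX → queue [YW, GV, JQ, HB, JE, LM, QX]
Visit YW; enqueue CX, UW → queue [GV, JQ, HB, JE, LM, QX, CX, UW]
Visit GV; enqueue FU, IX → queue [JQ, HB, JE, LM, QX, CX, UW, FU, IX]
Visit JQ; enqueue AT, BA, EN, LG → queue [HB, JE, LM, QX, CX, UW, FU, IX, AT, BA, EN, LG]
Visit HB → queue [JE, LM, QX, CX, UW, FU, IX, AT, BA, EN, LG]
Visit JE; enqueue TO → queue [LM, QX, CX, UW, FU, IX, AT, BA, EN, LG, TO]
Visit LM → queue [QX, CX, UW, FU, IX, AT, BA, EN, LG, TO]
Visit QX → queue [CX, UW, FU, IX, AT, BA, EN, LG, TO]
Visit CX → queue [UW, FU, IX, AT, BA, EN, LG, TO]
Visit UW → queue [FU, IX, AT, BA, EN, LG, TO]
Visit FU; enqueue EM → queue [IX, AT, BA, EN, LG, TO, EM]
Visit IX → queue [AT, BA, EN, LG, TO, EM]
Visit AT → queue [BA, EN, LG, TO, EM]
Visit BA → queue [EN, LG, TO, EM]
Visit EN → queue [LG, TO, EM]
Visit LG → queue [TO, EM]
Visit TO → queue [EM]
Visit EM → queue []

DM CJ EQ YW GV JQ HB JE LM QX CX UW FU IX AT BA EN LG TO EM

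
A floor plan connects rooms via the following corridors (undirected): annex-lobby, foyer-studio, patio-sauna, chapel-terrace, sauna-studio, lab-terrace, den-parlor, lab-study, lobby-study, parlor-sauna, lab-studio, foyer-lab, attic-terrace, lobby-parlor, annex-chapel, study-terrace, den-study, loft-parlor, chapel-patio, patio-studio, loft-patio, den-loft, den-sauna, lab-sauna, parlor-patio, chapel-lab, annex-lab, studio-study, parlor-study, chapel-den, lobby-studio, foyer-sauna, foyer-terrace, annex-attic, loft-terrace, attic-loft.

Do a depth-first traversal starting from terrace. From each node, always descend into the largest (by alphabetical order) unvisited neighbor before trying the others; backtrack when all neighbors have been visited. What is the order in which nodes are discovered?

Visit terrace
terrace → study
study → studio
studio → sauna
sauna → patio
patio → parlor
parlor → loft
loft → den
den → chapel
chapel → lab
lab → foyer
lab → annex
annex → lobby
annex → attic

terrace -> study -> studio -> sauna -> patio -> parlor -> loft -> den -> chapel -> lab -> foyer -> annex -> lobby -> attic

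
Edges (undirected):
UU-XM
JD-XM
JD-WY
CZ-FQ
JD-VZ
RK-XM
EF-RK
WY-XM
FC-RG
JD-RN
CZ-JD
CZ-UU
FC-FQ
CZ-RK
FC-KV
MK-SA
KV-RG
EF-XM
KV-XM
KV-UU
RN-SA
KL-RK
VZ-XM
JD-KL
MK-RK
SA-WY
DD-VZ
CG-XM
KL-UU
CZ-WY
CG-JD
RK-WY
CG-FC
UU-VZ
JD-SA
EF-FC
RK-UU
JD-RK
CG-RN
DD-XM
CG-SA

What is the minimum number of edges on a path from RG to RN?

3

Level 0: RG
Level 1: FC, KV
Level 2: CG, EF, FQ, UU, XM
Level 3: CZ, DD, JD, KL, RK, RN, SA, VZ, WY
Level 4: MK
RN first appears at level 3.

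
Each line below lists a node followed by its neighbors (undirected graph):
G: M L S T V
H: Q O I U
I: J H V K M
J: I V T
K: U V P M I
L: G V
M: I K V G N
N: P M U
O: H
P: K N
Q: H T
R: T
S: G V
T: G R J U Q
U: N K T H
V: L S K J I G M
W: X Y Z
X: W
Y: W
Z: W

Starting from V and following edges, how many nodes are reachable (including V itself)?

BFS from V visits: V, S, M, L, K, J, I, G, N, U, P, T, H, R, Q, O
Reachable nodes: 16 of 20 total.

16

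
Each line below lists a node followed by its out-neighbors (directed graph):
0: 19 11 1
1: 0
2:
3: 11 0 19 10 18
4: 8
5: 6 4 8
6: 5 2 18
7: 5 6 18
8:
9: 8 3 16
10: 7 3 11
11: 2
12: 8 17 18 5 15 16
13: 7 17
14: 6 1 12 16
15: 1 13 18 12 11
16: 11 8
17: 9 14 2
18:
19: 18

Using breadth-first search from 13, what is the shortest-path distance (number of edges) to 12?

Level 0: 13
Level 1: 7, 17
Level 2: 2, 5, 6, 9, 14, 18
Level 3: 1, 3, 4, 8, 12, 16
Level 4: 0, 10, 11, 15, 19
12 first appears at level 3.

3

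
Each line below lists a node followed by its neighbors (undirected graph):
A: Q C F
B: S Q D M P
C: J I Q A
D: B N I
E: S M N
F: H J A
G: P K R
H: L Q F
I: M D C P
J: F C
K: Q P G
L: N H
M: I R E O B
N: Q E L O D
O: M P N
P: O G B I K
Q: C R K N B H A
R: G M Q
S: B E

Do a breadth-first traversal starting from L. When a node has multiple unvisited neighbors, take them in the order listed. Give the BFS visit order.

Visit L; enqueue N, H → queue [N, H]
Visit N; enqueue Q, E, O, D → queue [H, Q, E, O, D]
Visit H; enqueue F → queue [Q, E, O, D, F]
Visit Q; enqueue C, R, K, B, A → queue [E, O, D, F, C, R, K, B, A]
Visit E; enqueue S, M → queue [O, D, F, C, R, K, B, A, S, M]
Visit O; enqueue P → queue [D, F, C, R, K, B, A, S, M, P]
Visit D; enqueue I → queue [F, C, R, K, B, A, S, M, P, I]
Visit F; enqueue J → queue [C, R, K, B, A, S, M, P, I, J]
Visit C → queue [R, K, B, A, S, M, P, I, J]
Visit R; enqueue G → queue [K, B, A, S, M, P, I, J, G]
Visit K → queue [B, A, S, M, P, I, J, G]
Visit B → queue [A, S, M, P, I, J, G]
Visit A → queue [S, M, P, I, J, G]
Visit S → queue [M, P, I, J, G]
Visit M → queue [P, I, J, G]
Visit P → queue [I, J, G]
Visit I → queue [J, G]
Visit J → queue [G]
Visit G → queue []

L N H Q E O D F C R K B A S M P I J G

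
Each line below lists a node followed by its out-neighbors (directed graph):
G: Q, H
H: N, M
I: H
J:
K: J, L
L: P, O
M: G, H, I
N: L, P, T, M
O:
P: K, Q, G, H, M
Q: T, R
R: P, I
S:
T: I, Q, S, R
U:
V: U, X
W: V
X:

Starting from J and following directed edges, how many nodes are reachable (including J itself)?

BFS from J visits: J
Reachable nodes: 1 of 18 total.

1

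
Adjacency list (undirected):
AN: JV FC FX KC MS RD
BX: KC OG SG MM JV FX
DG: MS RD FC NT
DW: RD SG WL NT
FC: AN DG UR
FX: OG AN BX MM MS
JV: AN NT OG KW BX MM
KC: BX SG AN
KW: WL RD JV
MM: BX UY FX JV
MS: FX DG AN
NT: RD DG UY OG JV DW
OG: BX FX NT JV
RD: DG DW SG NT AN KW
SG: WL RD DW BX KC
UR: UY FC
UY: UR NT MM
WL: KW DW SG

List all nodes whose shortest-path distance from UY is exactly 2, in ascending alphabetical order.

Level 0: UY
Level 1: MM, NT, UR
Level 2: BX, DG, DW, FC, FX, JV, OG, RD
Level 3: AN, KC, KW, MS, SG, WL

BX, DG, DW, FC, FX, JV, OG, RD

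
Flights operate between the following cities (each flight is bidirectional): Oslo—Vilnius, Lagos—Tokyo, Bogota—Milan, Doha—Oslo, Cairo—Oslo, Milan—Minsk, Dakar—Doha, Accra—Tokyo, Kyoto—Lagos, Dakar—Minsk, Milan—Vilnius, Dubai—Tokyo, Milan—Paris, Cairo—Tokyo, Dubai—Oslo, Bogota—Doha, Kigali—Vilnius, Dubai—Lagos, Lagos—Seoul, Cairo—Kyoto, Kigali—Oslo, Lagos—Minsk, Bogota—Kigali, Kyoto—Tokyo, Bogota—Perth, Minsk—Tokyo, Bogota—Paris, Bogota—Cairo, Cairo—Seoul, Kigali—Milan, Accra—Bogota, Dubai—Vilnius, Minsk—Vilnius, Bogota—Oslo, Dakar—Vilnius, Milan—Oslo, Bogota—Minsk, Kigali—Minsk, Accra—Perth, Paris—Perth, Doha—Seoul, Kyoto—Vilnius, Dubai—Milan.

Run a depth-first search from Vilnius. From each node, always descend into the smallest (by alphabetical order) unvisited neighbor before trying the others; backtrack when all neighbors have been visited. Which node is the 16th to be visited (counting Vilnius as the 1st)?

Tokyo

Visit Vilnius
Vilnius → Dakar
Dakar → Doha
Doha → Bogota
Bogota → Accra
Accra → Perth
Perth → Paris
Paris → Milan
Milan → Dubai
Dubai → Lagos
Lagos → Kyoto
Kyoto → Cairo
Cairo → Oslo
Oslo → Kigali
Kigali → Minsk
Minsk → Tokyo
Cairo → Seoul

Visit order: Vilnius, Dakar, Doha, Bogota, Accra, Perth, Paris, Milan, Dubai, Lagos, Kyoto, Cairo, Oslo, Kigali, Minsk, Tokyo, Seoul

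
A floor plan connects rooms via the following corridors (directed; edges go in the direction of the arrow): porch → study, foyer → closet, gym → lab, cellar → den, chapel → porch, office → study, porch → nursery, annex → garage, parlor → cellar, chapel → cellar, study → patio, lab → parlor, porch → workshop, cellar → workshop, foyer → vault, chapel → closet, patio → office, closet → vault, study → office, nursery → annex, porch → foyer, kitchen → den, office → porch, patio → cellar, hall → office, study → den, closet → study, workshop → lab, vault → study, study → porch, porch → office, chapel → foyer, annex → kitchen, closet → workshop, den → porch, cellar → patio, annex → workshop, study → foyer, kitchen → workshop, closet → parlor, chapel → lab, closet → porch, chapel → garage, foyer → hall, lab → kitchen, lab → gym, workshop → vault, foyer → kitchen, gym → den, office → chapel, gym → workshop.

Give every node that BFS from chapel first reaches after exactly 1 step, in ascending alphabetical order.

Level 0: chapel
Level 1: cellar, closet, foyer, garage, lab, porch
Level 2: den, gym, hall, kitchen, nursery, office, parlor, patio, study, vault, workshop
Level 3: annex

cellar, closet, foyer, garage, lab, porch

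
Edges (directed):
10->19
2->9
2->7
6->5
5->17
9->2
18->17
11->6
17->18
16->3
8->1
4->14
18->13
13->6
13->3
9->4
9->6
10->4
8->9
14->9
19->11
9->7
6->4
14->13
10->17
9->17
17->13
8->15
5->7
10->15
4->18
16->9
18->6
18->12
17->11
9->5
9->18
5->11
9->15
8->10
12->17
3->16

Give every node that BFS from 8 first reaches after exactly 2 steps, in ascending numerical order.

Level 0: 8
Level 1: 1, 9, 10, 15
Level 2: 2, 4, 5, 6, 7, 17, 18, 19
Level 3: 11, 12, 13, 14
Level 4: 3
Level 5: 16

2, 4, 5, 6, 7, 17, 18, 19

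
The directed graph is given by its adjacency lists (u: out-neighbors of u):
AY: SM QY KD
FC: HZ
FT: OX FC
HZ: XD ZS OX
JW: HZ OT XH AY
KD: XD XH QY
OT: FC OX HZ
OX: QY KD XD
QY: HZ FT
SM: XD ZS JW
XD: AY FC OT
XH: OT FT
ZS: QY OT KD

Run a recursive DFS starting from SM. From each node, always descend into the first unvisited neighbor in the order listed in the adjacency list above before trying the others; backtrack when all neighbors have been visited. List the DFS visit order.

Visit SM
SM → XD
XD → AY
AY → QY
QY → HZ
HZ → ZS
ZS → OT
OT → FC
OT → OX
OX → KD
KD → XH
XH → FT
SM → JW

SM -> XD -> AY -> QY -> HZ -> ZS -> OT -> FC -> OX -> KD -> XH -> FT -> JW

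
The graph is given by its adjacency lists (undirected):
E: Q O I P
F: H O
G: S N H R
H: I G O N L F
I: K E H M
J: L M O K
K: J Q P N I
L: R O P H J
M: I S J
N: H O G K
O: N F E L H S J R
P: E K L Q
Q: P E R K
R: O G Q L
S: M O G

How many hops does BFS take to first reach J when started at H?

Level 0: H
Level 1: F, G, I, L, N, O
Level 2: E, J, K, M, P, R, S
Level 3: Q
J first appears at level 2.

2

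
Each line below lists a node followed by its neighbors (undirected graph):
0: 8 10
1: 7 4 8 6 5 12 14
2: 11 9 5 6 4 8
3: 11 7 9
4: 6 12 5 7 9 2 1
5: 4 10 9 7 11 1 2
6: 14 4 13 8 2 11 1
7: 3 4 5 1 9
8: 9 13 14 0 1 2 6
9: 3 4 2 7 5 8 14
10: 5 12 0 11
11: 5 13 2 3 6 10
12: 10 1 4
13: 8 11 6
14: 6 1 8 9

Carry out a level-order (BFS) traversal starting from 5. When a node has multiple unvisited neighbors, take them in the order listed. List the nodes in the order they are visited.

5 -> 4 -> 10 -> 9 -> 7 -> 11 -> 1 -> 2 -> 6 -> 12 -> 0 -> 3 -> 8 -> 14 -> 13

Visit 5; enqueue 4, 10, 9, 7, 11, 1, 2 → queue [4, 10, 9, 7, 11, 1, 2]
Visit 4; enqueue 6, 12 → queue [10, 9, 7, 11, 1, 2, 6, 12]
Visit 10; enqueue 0 → queue [9, 7, 11, 1, 2, 6, 12, 0]
Visit 9; enqueue 3, 8, 14 → queue [7, 11, 1, 2, 6, 12, 0, 3, 8, 14]
Visit 7 → queue [11, 1, 2, 6, 12, 0, 3, 8, 14]
Visit 11; enqueue 13 → queue [1, 2, 6, 12, 0, 3, 8, 14, 13]
Visit 1 → queue [2, 6, 12, 0, 3, 8, 14, 13]
Visit 2 → queue [6, 12, 0, 3, 8, 14, 13]
Visit 6 → queue [12, 0, 3, 8, 14, 13]
Visit 12 → queue [0, 3, 8, 14, 13]
Visit 0 → queue [3, 8, 14, 13]
Visit 3 → queue [8, 14, 13]
Visit 8 → queue [14, 13]
Visit 14 → queue [13]
Visit 13 → queue []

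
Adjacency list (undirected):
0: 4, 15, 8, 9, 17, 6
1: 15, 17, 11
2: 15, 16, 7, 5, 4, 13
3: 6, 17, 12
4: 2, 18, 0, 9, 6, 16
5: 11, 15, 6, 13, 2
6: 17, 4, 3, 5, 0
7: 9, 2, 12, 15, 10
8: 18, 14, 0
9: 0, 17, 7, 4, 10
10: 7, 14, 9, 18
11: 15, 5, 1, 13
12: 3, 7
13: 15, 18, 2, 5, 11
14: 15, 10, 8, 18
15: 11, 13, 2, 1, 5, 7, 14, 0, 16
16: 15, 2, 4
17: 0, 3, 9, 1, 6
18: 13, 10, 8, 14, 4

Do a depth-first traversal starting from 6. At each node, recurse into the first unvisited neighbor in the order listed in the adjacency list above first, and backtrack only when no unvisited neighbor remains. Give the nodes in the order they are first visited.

Visit 6
6 → 17
17 → 0
0 → 4
4 → 2
2 → 15
15 → 11
11 → 5
5 → 13
13 → 18
18 → 10
10 → 7
7 → 9
7 → 12
12 → 3
10 → 14
14 → 8
11 → 1
15 → 16

6, 17, 0, 4, 2, 15, 11, 5, 13, 18, 10, 7, 9, 12, 3, 14, 8, 1, 16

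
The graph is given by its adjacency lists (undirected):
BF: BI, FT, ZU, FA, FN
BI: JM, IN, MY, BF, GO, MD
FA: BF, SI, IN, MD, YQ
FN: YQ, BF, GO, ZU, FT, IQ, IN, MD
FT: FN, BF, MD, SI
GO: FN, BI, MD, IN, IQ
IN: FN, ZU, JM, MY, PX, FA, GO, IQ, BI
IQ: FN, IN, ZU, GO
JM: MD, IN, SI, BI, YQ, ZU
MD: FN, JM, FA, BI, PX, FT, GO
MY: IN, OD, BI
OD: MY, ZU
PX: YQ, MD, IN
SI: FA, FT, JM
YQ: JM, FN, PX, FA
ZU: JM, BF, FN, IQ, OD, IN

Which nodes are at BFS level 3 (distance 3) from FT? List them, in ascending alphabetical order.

Level 0: FT
Level 1: BF, FN, MD, SI
Level 2: BI, FA, GO, IN, IQ, JM, PX, YQ, ZU
Level 3: MY, OD

MY, OD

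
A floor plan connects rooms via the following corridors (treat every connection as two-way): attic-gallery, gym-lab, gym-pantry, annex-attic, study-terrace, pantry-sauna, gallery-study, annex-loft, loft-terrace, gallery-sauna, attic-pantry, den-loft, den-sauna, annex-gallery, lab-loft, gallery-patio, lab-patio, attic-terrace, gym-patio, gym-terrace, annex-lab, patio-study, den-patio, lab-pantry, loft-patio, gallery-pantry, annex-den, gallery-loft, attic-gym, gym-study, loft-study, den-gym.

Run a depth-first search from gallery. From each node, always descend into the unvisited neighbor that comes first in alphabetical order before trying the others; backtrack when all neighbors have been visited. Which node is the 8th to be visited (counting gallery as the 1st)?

pantry

Visit gallery
gallery → annex
annex → attic
attic → gym
gym → den
den → loft
loft → lab
lab → pantry
pantry → sauna
lab → patio
patio → study
study → terrace

Visit order: gallery, annex, attic, gym, den, loft, lab, pantry, sauna, patio, study, terrace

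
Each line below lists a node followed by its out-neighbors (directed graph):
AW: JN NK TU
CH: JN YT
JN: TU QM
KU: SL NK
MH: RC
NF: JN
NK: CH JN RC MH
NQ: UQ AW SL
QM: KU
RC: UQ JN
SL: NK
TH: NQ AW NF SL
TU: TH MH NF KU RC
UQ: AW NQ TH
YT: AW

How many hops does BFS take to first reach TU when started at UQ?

2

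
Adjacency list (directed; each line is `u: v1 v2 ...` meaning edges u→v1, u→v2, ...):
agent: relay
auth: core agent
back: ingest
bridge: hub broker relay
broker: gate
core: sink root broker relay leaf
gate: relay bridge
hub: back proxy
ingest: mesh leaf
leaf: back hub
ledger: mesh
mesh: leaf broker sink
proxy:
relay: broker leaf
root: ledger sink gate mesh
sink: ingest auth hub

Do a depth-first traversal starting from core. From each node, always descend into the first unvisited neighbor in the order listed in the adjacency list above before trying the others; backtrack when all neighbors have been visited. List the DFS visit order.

core -> sink -> ingest -> mesh -> leaf -> back -> hub -> proxy -> broker -> gate -> relay -> bridge -> auth -> agent -> root -> ledger

Visit core
core → sink
sink → ingest
ingest → mesh
mesh → leaf
leaf → back
leaf → hub
hub → proxy
mesh → broker
broker → gate
gate → relay
gate → bridge
sink → auth
auth → agent
core → root
root → ledger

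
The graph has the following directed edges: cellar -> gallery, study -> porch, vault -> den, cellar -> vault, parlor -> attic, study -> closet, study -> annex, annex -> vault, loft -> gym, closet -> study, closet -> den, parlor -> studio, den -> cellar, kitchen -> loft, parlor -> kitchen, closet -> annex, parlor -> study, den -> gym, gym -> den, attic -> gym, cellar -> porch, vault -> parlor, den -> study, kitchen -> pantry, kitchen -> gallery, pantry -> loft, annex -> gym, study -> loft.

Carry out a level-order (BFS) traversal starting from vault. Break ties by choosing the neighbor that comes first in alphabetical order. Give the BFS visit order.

vault -> den -> parlor -> cellar -> gym -> study -> attic -> kitchen -> studio -> gallery -> porch -> annex -> closet -> loft -> pantry

Visit vault; enqueue den, parlor → queue [den, parlor]
Visit den; enqueue cellar, gym, study → queue [parlor, cellar, gym, study]
Visit parlor; enqueue attic, kitchen, studio → queue [cellar, gym, study, attic, kitchen, studio]
Visit cellar; enqueue gallery, porch → queue [gym, study, attic, kitchen, studio, gallery, porch]
Visit gym → queue [study, attic, kitchen, studio, gallery, porch]
Visit study; enqueue annex, closet, loft → queue [attic, kitchen, studio, gallery, porch, annex, closet, loft]
Visit attic → queue [kitchen, studio, gallery, porch, annex, closet, loft]
Visit kitchen; enqueue pantry → queue [studio, gallery, porch, annex, closet, loft, pantry]
Visit studio → queue [gallery, porch, annex, closet, loft, pantry]
Visit gallery → queue [porch, annex, closet, loft, pantry]
Visit porch → queue [annex, closet, loft, pantry]
Visit annex → queue [closet, loft, pantry]
Visit closet → queue [loft, pantry]
Visit loft → queue [pantry]
Visit pantry → queue []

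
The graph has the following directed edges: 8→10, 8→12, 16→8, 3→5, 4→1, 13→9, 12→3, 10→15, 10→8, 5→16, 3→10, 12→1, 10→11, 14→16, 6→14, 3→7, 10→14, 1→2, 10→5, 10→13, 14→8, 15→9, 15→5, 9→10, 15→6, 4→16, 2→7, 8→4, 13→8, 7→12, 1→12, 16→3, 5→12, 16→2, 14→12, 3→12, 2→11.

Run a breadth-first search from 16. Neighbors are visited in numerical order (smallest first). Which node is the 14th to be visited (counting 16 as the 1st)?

1

Visit 16; enqueue 2, 3, 8 → queue [2, 3, 8]
Visit 2; enqueue 7, 11 → queue [3, 8, 7, 11]
Visit 3; enqueue 5, 10, 12 → queue [8, 7, 11, 5, 10, 12]
Visit 8; enqueue 4 → queue [7, 11, 5, 10, 12, 4]
Visit 7 → queue [11, 5, 10, 12, 4]
Visit 11 → queue [5, 10, 12, 4]
Visit 5 → queue [10, 12, 4]
Visit 10; enqueue 13, 14, 15 → queue [12, 4, 13, 14, 15]
Visit 12; enqueue 1 → queue [4, 13, 14, 15, 1]
Visit 4 → queue [13, 14, 15, 1]
Visit 13; enqueue 9 → queue [14, 15, 1, 9]
Visit 14 → queue [15, 1, 9]
Visit 15; enqueue 6 → queue [1, 9, 6]
Visit 1 → queue [9, 6]
Visit 9 → queue [6]
Visit 6 → queue []

Visit order: 16, 2, 3, 8, 7, 11, 5, 10, 12, 4, 13, 14, 15, 1, 9, 6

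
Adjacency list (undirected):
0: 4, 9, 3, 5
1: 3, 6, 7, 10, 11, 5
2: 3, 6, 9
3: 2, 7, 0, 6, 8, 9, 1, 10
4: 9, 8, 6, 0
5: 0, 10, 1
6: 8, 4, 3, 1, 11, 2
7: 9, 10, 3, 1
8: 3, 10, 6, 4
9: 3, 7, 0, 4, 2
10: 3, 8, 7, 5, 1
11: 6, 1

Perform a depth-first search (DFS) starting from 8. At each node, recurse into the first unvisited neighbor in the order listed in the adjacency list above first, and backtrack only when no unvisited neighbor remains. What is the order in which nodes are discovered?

Visit 8
8 → 3
3 → 2
2 → 6
6 → 4
4 → 9
9 → 7
7 → 10
10 → 5
5 → 0
5 → 1
1 → 11

8 → 3 → 2 → 6 → 4 → 9 → 7 → 10 → 5 → 0 → 1 → 11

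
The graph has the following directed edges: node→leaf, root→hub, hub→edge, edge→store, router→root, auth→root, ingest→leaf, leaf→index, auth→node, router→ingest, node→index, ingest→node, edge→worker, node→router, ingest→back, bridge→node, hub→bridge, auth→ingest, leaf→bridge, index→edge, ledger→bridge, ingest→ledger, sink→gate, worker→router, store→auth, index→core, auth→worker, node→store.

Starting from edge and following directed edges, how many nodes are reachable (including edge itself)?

BFS from edge visits: edge, worker, store, router, auth, root, ingest, node, hub, ledger, leaf, back, index, bridge, core
Reachable nodes: 15 of 17 total.

15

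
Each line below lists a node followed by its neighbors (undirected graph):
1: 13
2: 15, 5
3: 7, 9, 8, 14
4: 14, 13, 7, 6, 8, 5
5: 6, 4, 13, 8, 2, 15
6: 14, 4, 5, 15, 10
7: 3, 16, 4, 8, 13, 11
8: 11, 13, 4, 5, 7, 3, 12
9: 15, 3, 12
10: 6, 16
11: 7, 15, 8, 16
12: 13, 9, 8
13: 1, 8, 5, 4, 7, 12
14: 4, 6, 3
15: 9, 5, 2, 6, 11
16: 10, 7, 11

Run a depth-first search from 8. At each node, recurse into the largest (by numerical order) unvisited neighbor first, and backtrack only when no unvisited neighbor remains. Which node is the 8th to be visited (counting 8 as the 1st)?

10

Visit 8
8 → 13
13 → 12
12 → 9
9 → 15
15 → 11
11 → 16
16 → 10
10 → 6
6 → 14
14 → 4
4 → 7
7 → 3
4 → 5
5 → 2
13 → 1

Visit order: 8, 13, 12, 9, 15, 11, 16, 10, 6, 14, 4, 7, 3, 5, 2, 1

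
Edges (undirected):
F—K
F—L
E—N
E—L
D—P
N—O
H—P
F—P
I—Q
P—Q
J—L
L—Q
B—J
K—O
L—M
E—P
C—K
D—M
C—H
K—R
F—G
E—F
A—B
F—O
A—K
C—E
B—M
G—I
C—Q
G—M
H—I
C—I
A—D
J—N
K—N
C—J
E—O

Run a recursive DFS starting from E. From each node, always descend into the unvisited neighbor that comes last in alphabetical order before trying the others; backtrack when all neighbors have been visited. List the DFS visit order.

Visit E
E → P
P → Q
Q → L
L → M
M → G
G → I
I → H
H → C
C → K
K → R
K → O
O → N
N → J
J → B
B → A
A → D
O → F

E P Q L M G I H C K R O N J B A D F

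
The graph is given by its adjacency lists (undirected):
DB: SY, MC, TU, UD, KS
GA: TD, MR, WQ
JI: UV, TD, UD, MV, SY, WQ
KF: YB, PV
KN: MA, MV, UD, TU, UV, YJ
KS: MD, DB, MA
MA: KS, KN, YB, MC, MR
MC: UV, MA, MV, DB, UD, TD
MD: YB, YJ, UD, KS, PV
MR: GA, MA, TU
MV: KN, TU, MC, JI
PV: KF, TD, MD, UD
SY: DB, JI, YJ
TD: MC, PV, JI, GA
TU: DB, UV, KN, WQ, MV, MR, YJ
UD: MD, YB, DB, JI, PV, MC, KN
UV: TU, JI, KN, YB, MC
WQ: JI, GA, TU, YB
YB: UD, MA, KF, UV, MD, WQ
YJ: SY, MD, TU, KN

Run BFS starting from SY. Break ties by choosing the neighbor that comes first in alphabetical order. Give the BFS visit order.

SY DB JI YJ KS MC TU UD MV TD UV WQ KN MD MA MR PV YB GA KF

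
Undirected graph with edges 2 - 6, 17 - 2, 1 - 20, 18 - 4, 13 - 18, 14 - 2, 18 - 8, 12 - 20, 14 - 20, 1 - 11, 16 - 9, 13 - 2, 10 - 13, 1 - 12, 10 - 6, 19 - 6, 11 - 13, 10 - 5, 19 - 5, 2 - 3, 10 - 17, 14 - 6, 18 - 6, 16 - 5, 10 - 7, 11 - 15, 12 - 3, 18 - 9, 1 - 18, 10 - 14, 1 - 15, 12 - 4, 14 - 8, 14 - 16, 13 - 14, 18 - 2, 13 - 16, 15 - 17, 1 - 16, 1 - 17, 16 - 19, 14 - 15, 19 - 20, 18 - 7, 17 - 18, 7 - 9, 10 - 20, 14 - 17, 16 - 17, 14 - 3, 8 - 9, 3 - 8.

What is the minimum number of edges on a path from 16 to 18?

2

Level 0: 16
Level 1: 1, 5, 9, 13, 14, 17, 19
Level 2: 2, 3, 6, 7, 8, 10, 11, 12, 15, 18, 20
Level 3: 4
18 first appears at level 2.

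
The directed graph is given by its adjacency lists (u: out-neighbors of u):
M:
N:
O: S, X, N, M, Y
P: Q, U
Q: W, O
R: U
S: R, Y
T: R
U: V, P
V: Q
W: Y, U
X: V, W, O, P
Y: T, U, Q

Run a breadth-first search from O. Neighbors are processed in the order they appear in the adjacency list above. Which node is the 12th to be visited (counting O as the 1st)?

U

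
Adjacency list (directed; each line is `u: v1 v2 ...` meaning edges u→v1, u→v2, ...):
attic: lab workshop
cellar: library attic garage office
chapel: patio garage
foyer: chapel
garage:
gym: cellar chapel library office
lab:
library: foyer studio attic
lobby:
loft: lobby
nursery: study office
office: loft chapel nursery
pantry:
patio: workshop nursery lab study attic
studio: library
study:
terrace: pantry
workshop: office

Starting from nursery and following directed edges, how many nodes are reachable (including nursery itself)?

BFS from nursery visits: nursery, study, office, loft, chapel, lobby, patio, garage, workshop, lab, attic
Reachable nodes: 11 of 18 total.

11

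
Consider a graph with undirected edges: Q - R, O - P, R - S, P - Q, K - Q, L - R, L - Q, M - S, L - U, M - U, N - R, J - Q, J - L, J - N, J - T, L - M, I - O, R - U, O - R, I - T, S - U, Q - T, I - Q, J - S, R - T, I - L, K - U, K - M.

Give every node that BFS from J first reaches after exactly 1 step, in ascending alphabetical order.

Level 0: J
Level 1: L, N, Q, S, T
Level 2: I, K, M, P, R, U
Level 3: O

L, N, Q, S, T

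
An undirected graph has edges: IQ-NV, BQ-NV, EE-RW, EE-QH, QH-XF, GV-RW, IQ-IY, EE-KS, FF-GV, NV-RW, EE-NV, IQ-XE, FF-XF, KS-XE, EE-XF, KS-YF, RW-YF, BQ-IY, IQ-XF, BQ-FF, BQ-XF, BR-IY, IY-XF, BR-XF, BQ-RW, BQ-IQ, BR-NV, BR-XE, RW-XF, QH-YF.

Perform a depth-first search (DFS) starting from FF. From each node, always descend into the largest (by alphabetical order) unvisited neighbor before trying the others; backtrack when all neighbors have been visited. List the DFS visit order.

FF XF RW YF QH EE NV IQ XE KS BR IY BQ GV

Visit FF
FF → XF
XF → RW
RW → YF
YF → QH
QH → EE
EE → NV
NV → IQ
IQ → XE
XE → KS
XE → BR
BR → IY
IY → BQ
RW → GV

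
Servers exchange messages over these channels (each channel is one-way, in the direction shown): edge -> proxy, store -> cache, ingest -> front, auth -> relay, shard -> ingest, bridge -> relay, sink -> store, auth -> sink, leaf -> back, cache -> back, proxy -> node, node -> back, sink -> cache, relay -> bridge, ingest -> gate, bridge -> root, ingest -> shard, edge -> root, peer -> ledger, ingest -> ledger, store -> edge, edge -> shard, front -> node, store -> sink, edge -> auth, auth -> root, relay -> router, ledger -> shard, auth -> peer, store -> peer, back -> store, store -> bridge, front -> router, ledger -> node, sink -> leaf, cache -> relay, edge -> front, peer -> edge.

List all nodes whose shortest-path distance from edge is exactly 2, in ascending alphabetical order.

ingest, node, peer, relay, router, sink

Level 0: edge
Level 1: auth, front, proxy, root, shard
Level 2: ingest, node, peer, relay, router, sink
Level 3: back, bridge, cache, gate, leaf, ledger, store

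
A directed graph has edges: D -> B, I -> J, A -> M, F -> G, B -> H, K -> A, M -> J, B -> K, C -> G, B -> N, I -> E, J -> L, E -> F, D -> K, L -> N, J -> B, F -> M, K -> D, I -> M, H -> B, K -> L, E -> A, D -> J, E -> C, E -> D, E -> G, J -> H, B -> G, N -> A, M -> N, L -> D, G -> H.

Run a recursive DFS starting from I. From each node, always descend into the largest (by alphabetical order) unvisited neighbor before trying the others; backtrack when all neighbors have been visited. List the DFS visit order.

I M N A J L D K B H G E F C

Visit I
I → M
M → N
N → A
M → J
J → L
L → D
D → K
D → B
B → H
B → G
I → E
E → F
E → C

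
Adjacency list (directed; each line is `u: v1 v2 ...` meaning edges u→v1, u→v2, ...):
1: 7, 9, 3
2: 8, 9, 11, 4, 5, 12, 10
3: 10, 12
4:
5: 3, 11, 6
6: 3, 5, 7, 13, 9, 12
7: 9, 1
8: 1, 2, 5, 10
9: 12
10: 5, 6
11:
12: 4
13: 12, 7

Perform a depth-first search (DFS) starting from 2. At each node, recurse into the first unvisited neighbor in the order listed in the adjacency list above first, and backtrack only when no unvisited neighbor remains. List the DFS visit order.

2, 8, 1, 7, 9, 12, 4, 3, 10, 5, 11, 6, 13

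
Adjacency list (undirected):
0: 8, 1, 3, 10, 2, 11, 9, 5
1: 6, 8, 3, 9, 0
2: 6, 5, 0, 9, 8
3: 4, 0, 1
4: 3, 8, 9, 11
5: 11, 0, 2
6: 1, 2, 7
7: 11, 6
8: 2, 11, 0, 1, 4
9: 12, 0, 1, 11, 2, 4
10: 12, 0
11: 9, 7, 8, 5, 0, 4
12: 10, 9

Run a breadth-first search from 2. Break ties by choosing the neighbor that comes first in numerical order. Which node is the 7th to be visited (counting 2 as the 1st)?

1

Visit 2; enqueue 0, 5, 6, 8, 9 → queue [0, 5, 6, 8, 9]
Visit 0; enqueue 1, 3, 10, 11 → queue [5, 6, 8, 9, 1, 3, 10, 11]
Visit 5 → queue [6, 8, 9, 1, 3, 10, 11]
Visit 6; enqueue 7 → queue [8, 9, 1, 3, 10, 11, 7]
Visit 8; enqueue 4 → queue [9, 1, 3, 10, 11, 7, 4]
Visit 9; enqueue 12 → queue [1, 3, 10, 11, 7, 4, 12]
Visit 1 → queue [3, 10, 11, 7, 4, 12]
Visit 3 → queue [10, 11, 7, 4, 12]
Visit 10 → queue [11, 7, 4, 12]
Visit 11 → queue [7, 4, 12]
Visit 7 → queue [4, 12]
Visit 4 → queue [12]
Visit 12 → queue []

Visit order: 2, 0, 5, 6, 8, 9, 1, 3, 10, 11, 7, 4, 12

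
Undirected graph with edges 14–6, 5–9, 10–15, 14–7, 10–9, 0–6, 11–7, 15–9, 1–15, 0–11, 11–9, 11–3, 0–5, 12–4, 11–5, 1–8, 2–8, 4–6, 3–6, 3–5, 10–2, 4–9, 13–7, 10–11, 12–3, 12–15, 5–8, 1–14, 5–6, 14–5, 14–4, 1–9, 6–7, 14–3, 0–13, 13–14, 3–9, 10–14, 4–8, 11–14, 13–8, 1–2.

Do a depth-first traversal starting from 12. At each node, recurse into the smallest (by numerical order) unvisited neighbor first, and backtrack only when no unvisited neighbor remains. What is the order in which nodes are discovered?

12 -> 3 -> 5 -> 0 -> 6 -> 4 -> 8 -> 1 -> 2 -> 10 -> 9 -> 11 -> 7 -> 13 -> 14 -> 15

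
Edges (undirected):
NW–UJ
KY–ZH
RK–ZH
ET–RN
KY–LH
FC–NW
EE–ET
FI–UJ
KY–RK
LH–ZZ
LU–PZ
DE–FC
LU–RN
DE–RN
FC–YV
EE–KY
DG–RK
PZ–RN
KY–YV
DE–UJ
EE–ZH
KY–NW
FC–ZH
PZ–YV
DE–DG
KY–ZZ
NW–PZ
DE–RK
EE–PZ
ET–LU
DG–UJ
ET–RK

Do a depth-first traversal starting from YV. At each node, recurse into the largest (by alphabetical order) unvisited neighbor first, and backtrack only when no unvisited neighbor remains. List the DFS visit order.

Visit YV
YV → PZ
PZ → RN
RN → LU
LU → ET
ET → RK
RK → ZH
ZH → KY
KY → ZZ
ZZ → LH
KY → NW
NW → UJ
UJ → FI
UJ → DG
DG → DE
DE → FC
KY → EE

YV, PZ, RN, LU, ET, RK, ZH, KY, ZZ, LH, NW, UJ, FI, DG, DE, FC, EE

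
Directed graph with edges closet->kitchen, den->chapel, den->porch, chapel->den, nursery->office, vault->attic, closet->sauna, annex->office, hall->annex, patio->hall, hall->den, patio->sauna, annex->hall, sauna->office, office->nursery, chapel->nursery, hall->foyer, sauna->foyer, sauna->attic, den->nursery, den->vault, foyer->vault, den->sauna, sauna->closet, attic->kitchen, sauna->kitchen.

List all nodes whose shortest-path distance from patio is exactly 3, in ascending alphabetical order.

Level 0: patio
Level 1: hall, sauna
Level 2: annex, attic, closet, den, foyer, kitchen, office
Level 3: chapel, nursery, porch, vault

chapel, nursery, porch, vault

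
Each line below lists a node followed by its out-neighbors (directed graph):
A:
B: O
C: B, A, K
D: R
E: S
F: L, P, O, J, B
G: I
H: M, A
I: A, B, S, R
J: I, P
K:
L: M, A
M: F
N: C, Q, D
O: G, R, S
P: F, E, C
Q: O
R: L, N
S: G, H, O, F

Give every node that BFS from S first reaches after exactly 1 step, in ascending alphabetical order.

Level 0: S
Level 1: F, G, H, O
Level 2: A, B, I, J, L, M, P, R
Level 3: C, E, N
Level 4: D, K, Q

F, G, H, O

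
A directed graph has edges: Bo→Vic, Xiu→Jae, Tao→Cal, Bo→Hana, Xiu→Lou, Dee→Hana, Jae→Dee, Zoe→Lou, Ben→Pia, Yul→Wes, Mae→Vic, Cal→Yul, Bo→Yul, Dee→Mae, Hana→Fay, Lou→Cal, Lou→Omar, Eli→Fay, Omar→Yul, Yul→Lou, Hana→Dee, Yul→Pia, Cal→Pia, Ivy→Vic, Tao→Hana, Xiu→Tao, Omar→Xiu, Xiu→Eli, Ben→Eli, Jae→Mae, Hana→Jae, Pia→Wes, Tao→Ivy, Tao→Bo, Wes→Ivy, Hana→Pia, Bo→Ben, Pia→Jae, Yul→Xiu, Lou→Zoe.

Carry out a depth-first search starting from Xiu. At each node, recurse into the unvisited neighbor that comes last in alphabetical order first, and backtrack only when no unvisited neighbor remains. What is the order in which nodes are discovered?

Visit Xiu
Xiu → Tao
Tao → Ivy
Ivy → Vic
Tao → Hana
Hana → Pia
Pia → Wes
Pia → Jae
Jae → Mae
Jae → Dee
Hana → Fay
Tao → Cal
Cal → Yul
Yul → Lou
Lou → Zoe
Lou → Omar
Tao → Bo
Bo → Ben
Ben → Eli

Xiu, Tao, Ivy, Vic, Hana, Pia, Wes, Jae, Mae, Dee, Fay, Cal, Yul, Lou, Zoe, Omar, Bo, Ben, Eli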